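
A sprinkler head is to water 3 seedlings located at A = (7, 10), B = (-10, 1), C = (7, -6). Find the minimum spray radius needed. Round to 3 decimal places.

10.401

Side lengths²: AB² = 370, AC² = 256, BC² = 338.
Since AB² = 370 < 338 + 256 = 594, the triangle is acute, so the smallest enclosing circle is the circumcircle.
Circumcentre = (6/17, 2), r² = 31265/289.
r = √(31265/289) ≈ 10.401.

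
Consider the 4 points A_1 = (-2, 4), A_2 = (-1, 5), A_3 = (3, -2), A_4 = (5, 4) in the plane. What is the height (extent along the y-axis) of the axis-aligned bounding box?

max y = 5, min y = -2, so height = 7.

7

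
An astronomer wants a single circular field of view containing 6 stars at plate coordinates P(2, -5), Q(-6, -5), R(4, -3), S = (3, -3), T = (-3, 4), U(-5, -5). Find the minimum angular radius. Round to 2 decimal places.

5.70

The minimum enclosing circle of a finite set is fixed by two of the points (as a diameter) or three (as a circumcircle).
The minimum enclosing circle is determined by three boundary points: Q, R, T.
Their circumcentre is (-1.5, -1.5) with r² = 32.5.
The farthest remaining point P is at distance² 24.5 ≤ 32.5.
r = √(32.5) ≈ 5.70.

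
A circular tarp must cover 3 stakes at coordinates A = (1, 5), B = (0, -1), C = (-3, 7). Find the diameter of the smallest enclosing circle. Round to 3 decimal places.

8.544

Side lengths²: AB² = 37, AC² = 20, BC² = 73.
Since BC² = 73 ≥ 37 + 20 = 57, the angle opposite BC is not acute, so the smallest enclosing circle has BC as diameter.
Centre = midpoint of BC = (-1.5, 3), r² = 73/4 = 18.25.
Diameter = 2r = 2√(18.25) ≈ 8.544.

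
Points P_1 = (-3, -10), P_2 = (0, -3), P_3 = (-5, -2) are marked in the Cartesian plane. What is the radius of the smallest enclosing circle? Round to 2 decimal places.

Side lengths²: P_1P_2² = 58, P_1P_3² = 68, P_2P_3² = 26.
Since P_1P_3² = 68 < 58 + 26 = 84, the triangle is acute, so the smallest enclosing circle is the circumcircle.
Circumcentre = (-60/19, -110/19), r² = 6409/361.
r = √(6409/361) ≈ 4.21.

4.21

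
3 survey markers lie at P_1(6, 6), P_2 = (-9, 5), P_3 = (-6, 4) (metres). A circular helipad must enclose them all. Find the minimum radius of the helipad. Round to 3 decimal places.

7.517

Side lengths²: P_1P_2² = 226, P_1P_3² = 148, P_2P_3² = 10.
Since P_1P_2² = 226 ≥ 148 + 10 = 158, the angle opposite P_1P_2 is not acute, so the smallest enclosing circle has P_1P_2 as diameter.
Centre = midpoint of P_1P_2 = (-1.5, 5.5), r² = 226/4 = 56.5.
r = √(56.5) ≈ 7.517.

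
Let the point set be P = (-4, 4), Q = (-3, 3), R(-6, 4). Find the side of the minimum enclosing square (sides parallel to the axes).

The bounding box has width 3 and height 1.
An axis-aligned square enclosing the set must have side ≥ max(width, height).
So the minimum side is max(3, 1) = 3.

3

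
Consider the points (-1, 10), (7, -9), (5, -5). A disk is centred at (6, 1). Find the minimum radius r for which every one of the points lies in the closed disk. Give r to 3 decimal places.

11.402

The required radius is the distance from (6, 1) to the farthest point.
Squared distances: 130, 101, 37.
Maximum is 130, attained at (-1, 10).
r = √130 ≈ 11.402.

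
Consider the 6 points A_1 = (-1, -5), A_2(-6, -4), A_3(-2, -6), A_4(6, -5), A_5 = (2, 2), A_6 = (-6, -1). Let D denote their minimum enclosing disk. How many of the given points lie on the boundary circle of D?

A smallest enclosing disk is always determined by at most three of the input points on its boundary.
The farthest pair is A_4–A_6 with squared distance 160. The circle on this segment as diameter has centre (0, -3) and r² = 160/4 = 40.
Check A_1: distance² to centre = 5 ≤ 40, so it lies inside.
All remaining points lie in this disk, and no smaller disk contains both endpoints, so this is the minimum enclosing circle.
The points at distance exactly r from the centre are A_4, A_6 — 2 points.

2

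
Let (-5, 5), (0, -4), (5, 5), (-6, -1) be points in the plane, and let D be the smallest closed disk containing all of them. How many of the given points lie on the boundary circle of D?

A smallest enclosing disk is always determined by at most three of the input points on its boundary.
The farthest pair is (5, 5)–(-6, -1) with squared distance 157. The circle on this segment as diameter has centre (-0.5, 2) and r² = 157/4 = 39.25.
Check (-5, 5): distance² to centre = 29.25 ≤ 39.25, so it lies inside.
All remaining points lie in this disk, and no smaller disk contains both endpoints, so this is the minimum enclosing circle.
The points at distance exactly r from the centre are (5, 5), (-6, -1) — 2 points.

2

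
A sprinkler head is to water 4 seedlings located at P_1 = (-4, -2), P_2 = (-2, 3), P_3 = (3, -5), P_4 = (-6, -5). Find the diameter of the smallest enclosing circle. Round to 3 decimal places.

By Welzl's lemma the MEC is supported by two points (diametrically opposite) or three points (on a circumcircle).
The minimum enclosing circle is determined by three boundary points: P_2, P_3, P_4.
Their circumcentre is (-1.5, -2.25) with r² = 27.8125.
The farthest remaining point P_1 is at distance² 6.3125 ≤ 27.8125.
Diameter = 2r = 2√(27.8125) ≈ 10.548.

10.548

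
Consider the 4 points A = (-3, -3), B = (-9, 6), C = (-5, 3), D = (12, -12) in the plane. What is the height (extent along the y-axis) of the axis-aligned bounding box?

18

max y = 6, min y = -12, so height = 18.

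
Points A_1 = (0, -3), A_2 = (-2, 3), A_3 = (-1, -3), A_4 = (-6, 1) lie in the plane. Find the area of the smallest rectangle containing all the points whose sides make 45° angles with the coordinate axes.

In coordinates u = x + y, v = x − y the rectangle is axis-aligned; the map (x,y)→(u,v) scales areas by 2.
u-values: -3, 1, -4, -5; range = 1 − (-5) = 6.
v-values: 3, -5, 2, -7; range = 3 − (-7) = 10.
Area = (6 × 10) / 2 = 30.

30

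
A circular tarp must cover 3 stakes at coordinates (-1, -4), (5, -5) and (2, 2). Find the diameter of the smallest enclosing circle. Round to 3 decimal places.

Call the three points A, B, C in the order given.
Side lengths²: AB² = 37, AC² = 45, BC² = 58.
Since BC² = 58 < 45 + 37 = 82, the triangle is acute, so the smallest enclosing circle is the circumcircle.
Circumcentre = (63/26, -51/26), r² = 5365/338.
Diameter = 2r = 2√(5365/338) ≈ 7.968.

7.968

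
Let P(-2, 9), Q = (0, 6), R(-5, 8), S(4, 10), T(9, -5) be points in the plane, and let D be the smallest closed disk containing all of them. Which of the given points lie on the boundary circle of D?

The minimum enclosing circle of a finite set is fixed by two of the points (as a diameter) or three (as a circumcircle).
The farthest pair is R–T with squared distance 365. The circle on this segment as diameter has centre (2, 1.5) and r² = 365/4 = 91.25.
Check P: distance² to centre = 72.25 ≤ 91.25, so it lies inside.
All remaining points lie in this disk, and no smaller disk contains both endpoints, so this is the minimum enclosing circle.
The points at distance exactly r from the centre are R, T — 2 points.

R, T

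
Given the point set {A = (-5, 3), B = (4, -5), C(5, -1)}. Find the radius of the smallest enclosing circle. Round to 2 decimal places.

6.02

Side lengths²: AB² = 145, AC² = 116, BC² = 17.
Since AB² = 145 ≥ 116 + 17 = 133, the angle opposite AB is not acute, so the smallest enclosing circle has AB as diameter.
Centre = midpoint of AB = (-0.5, -1), r² = 145/4 = 36.25.
r = √(36.25) ≈ 6.02.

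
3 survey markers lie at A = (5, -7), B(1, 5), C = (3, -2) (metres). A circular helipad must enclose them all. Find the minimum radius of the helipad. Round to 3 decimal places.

Side lengths²: AB² = 160, AC² = 29, BC² = 53.
Since AB² = 160 ≥ 53 + 29 = 82, the angle opposite AB is not acute, so the smallest enclosing circle has AB as diameter.
Centre = midpoint of AB = (3, -1), r² = 160/4 = 40.
r = √40 ≈ 6.325.

6.325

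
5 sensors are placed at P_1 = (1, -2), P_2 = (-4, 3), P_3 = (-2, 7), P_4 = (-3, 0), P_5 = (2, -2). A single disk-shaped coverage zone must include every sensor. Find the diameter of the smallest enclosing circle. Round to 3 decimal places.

9.849

The minimum enclosing circle of a finite set is fixed by two of the points (as a diameter) or three (as a circumcircle).
The farthest pair is P_3–P_5 with squared distance 97. The circle on this segment as diameter has centre (0, 2.5) and r² = 97/4 = 24.25.
Check P_1: distance² to centre = 21.25 ≤ 24.25, so it lies inside.
All remaining points lie in this disk, and no smaller disk contains both endpoints, so this is the minimum enclosing circle.
Diameter = 2r = 2√(24.25) ≈ 9.849.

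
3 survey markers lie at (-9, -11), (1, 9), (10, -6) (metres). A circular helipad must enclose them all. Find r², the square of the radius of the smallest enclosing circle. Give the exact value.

Call the three points A, B, C in the order given.
Side lengths²: AB² = 500, AC² = 386, BC² = 306.
Since AB² = 500 < 386 + 306 = 692, the triangle is acute, so the smallest enclosing circle is the circumcircle.
Circumcentre = (-12/11, -27/11), r² = 16405/121.

16405/121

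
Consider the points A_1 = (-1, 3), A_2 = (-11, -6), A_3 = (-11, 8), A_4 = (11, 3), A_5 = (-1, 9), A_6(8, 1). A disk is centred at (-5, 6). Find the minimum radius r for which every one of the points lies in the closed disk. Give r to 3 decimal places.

The required radius is the distance from (-5, 6) to the farthest point.
Squared distances: 25, 180, 40, 265, 25, 194.
Maximum is 265, attained at A_4.
r = √265 ≈ 16.279.

16.279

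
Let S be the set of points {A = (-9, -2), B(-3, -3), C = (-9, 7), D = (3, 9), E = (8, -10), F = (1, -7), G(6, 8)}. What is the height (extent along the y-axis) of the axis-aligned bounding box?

max y = 9, min y = -10, so height = 19.

19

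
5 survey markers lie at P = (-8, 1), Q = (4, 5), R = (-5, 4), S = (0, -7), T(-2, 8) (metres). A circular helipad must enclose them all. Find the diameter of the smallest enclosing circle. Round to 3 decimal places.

A smallest enclosing disk is always determined by at most three of the input points on its boundary.
The farthest pair is S–T with squared distance 229. The circle on this segment as diameter has centre (-1, 0.5) and r² = 229/4 = 57.25.
Check P: distance² to centre = 49.25 ≤ 57.25, so it lies inside.
All remaining points lie in this disk, and no smaller disk contains both endpoints, so this is the minimum enclosing circle.
Diameter = 2r = 2√(57.25) ≈ 15.133.

15.133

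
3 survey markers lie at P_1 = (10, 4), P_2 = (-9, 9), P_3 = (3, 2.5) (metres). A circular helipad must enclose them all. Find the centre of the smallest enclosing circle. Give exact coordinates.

Side lengths²: P_1P_2² = 386, P_1P_3² = 51.25, P_2P_3² = 186.25.
Since P_1P_2² = 386 ≥ 186.25 + 51.25 = 237.5, the angle opposite P_1P_2 is not acute, so the smallest enclosing circle has P_1P_2 as diameter.
Centre = midpoint of P_1P_2 = (0.5, 6.5), r² = 386/4 = 96.5.
Centre = (0.5, 6.5).

(0.5, 6.5)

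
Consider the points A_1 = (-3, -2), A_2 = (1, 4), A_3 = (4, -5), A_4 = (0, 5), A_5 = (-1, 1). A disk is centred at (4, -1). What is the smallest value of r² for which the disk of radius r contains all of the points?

The required radius is the distance from (4, -1) to the farthest point.
Squared distances: 50, 34, 16, 52, 29.
Maximum is 52, attained at A_4.

52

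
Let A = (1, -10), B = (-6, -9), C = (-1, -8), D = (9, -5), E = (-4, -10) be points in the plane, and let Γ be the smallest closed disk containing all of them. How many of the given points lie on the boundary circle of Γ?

2

The farthest pair is B–D with squared distance 241. The circle on this segment as diameter has centre (1.5, -7) and r² = 241/4 = 60.25.
Check A: distance² to centre = 9.25 ≤ 60.25, so it lies inside.
All remaining points lie in this disk, and no smaller disk contains both endpoints, so this is the minimum enclosing circle.
The points at distance exactly r from the centre are B, D — 2 points.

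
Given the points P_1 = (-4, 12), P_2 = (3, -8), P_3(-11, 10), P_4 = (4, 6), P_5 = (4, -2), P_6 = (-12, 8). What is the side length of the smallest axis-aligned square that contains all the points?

20

The bounding box has width 16 and height 20.
An axis-aligned square enclosing the set must have side ≥ max(width, height).
So the minimum side is max(16, 20) = 20.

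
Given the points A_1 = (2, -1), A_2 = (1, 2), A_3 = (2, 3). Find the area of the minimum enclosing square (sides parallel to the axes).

16

The bounding box has width 1 and height 4.
An axis-aligned square enclosing the set must have side ≥ max(width, height).
So the minimum side is max(1, 4) = 4.
Area = 4² = 16.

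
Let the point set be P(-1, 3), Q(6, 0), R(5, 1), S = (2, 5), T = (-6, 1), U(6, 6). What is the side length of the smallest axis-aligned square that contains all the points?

12

The bounding box has width 12 and height 6.
An axis-aligned square enclosing the set must have side ≥ max(width, height).
So the minimum side is max(12, 6) = 12.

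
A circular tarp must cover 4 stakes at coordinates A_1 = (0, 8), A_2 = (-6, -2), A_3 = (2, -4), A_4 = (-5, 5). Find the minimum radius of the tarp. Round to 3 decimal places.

6.358

A smallest enclosing disk is always determined by at most three of the input points on its boundary.
The minimum enclosing circle is determined by three boundary points: A_1, A_2, A_3.
Their circumcentre is (-19/23, 39/23) with r² = 21386/529.
The farthest remaining point A_4 is at distance² 14992/529 ≤ 21386/529.
r = √(21386/529) ≈ 6.358.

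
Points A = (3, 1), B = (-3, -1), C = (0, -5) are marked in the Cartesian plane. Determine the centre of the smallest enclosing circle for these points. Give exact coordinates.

Side lengths²: AB² = 40, AC² = 45, BC² = 25.
Since AC² = 45 < 40 + 25 = 65, the triangle is acute, so the smallest enclosing circle is the circumcircle.
Circumcentre = (0.5, -1.5), r² = 12.5.
Centre = (0.5, -1.5).

(0.5, -1.5)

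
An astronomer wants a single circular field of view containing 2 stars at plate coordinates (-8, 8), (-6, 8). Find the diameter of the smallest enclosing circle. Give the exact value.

2

The smallest circle enclosing two points has them as diameter endpoints.
Centre = midpoint = (-7, 8); r² = |(-8, 8)−(-6, 8)|²/4 = 4/4 = 1.
Diameter = 2r = 2√1 = 2.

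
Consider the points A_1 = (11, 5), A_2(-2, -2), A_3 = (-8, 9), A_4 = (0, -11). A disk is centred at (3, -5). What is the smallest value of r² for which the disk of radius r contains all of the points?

The required radius is the distance from (3, -5) to the farthest point.
Squared distances: 164, 34, 317, 45.
Maximum is 317, attained at A_3.

317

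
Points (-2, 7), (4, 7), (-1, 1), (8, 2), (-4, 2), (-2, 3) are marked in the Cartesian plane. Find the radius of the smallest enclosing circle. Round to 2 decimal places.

The minimum enclosing circle of a finite set is fixed by two of the points (as a diameter) or three (as a circumcircle).
The minimum enclosing circle is determined by three boundary points: (-2, 7), (8, 2), (-4, 2).
Their circumcentre is (2, 2.5) with r² = 36.25.
The farthest remaining point (4, 7) is at distance² 24.25 ≤ 36.25.
r = √(36.25) ≈ 6.02.

6.02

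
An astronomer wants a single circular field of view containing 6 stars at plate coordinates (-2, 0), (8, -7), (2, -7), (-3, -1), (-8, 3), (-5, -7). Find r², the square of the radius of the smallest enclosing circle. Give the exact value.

The farthest pair is (8, -7)–(-8, 3) with squared distance 356. The circle on this segment as diameter has centre (0, -2) and r² = 356/4 = 89.
Check (-2, 0): distance² to centre = 8 ≤ 89, so it lies inside.
All remaining points lie in this disk, and no smaller disk contains both endpoints, so this is the minimum enclosing circle.

89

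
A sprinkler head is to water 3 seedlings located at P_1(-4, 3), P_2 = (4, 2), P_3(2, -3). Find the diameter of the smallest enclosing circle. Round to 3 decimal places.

Side lengths²: P_1P_2² = 65, P_1P_3² = 72, P_2P_3² = 29.
Since P_1P_3² = 72 < 65 + 29 = 94, the triangle is acute, so the smallest enclosing circle is the circumcircle.
Circumcentre = (-3/14, 11/14), r² = 1885/98.
Diameter = 2r = 2√(1885/98) ≈ 8.771.

8.771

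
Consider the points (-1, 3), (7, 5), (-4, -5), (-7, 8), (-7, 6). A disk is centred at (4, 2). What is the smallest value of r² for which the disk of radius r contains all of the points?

The required radius is the distance from (4, 2) to the farthest point.
Squared distances: 26, 18, 113, 157, 137.
Maximum is 157, attained at (-7, 8).

157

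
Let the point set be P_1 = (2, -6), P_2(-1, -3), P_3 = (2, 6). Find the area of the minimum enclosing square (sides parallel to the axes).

The bounding box has width 3 and height 12.
An axis-aligned square enclosing the set must have side ≥ max(width, height).
So the minimum side is max(3, 12) = 12.
Area = 12² = 144.

144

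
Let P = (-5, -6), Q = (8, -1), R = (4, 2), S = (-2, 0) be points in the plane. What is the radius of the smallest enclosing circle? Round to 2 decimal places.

6.96

By Welzl's lemma the MEC is supported by two points (diametrically opposite) or three points (on a circumcircle).
The farthest pair is P–Q with squared distance 194. The circle on this segment as diameter has centre (1.5, -3.5) and r² = 194/4 = 48.5.
Check R: distance² to centre = 36.5 ≤ 48.5, so it lies inside.
All remaining points lie in this disk, and no smaller disk contains both endpoints, so this is the minimum enclosing circle.
r = √(48.5) ≈ 6.96.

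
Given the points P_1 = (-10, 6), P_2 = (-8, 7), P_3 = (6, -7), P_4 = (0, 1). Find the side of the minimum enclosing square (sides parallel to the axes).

The bounding box has width 16 and height 14.
An axis-aligned square enclosing the set must have side ≥ max(width, height).
So the minimum side is max(16, 14) = 16.

16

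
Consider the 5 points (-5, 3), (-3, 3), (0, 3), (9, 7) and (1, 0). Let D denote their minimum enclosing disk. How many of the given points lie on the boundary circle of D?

A smallest enclosing disk is always determined by at most three of the input points on its boundary.
The farthest pair is (-5, 3)–(9, 7) with squared distance 212. The circle on this segment as diameter has centre (2, 5) and r² = 212/4 = 53.
Check (-3, 3): distance² to centre = 29 ≤ 53, so it lies inside.
All remaining points lie in this disk, and no smaller disk contains both endpoints, so this is the minimum enclosing circle.
The points at distance exactly r from the centre are (-5, 3), (9, 7) — 2 points.

2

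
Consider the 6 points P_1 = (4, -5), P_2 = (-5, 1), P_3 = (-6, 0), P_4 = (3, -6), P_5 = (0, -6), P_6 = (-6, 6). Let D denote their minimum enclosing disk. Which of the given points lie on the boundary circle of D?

A smallest enclosing disk is always determined by at most three of the input points on its boundary.
The farthest pair is P_4–P_6 with squared distance 225. The circle on this segment as diameter has centre (-1.5, 0) and r² = 225/4 = 56.25.
Check P_1: distance² to centre = 55.25 ≤ 56.25, so it lies inside.
All remaining points lie in this disk, and no smaller disk contains both endpoints, so this is the minimum enclosing circle.
The points at distance exactly r from the centre are P_4, P_6 — 2 points.

P_4, P_6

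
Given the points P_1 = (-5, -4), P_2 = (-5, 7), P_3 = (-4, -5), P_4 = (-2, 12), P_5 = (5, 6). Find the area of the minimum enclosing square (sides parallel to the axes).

289

The bounding box has width 10 and height 17.
An axis-aligned square enclosing the set must have side ≥ max(width, height).
So the minimum side is max(10, 17) = 17.
Area = 17² = 289.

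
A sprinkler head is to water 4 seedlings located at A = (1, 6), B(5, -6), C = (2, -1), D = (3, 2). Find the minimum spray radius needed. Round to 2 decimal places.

The minimum enclosing circle of a finite set is fixed by two of the points (as a diameter) or three (as a circumcircle).
The farthest pair is A–B with squared distance 160. The circle on this segment as diameter has centre (3, 0) and r² = 160/4 = 40.
Check C: distance² to centre = 2 ≤ 40, so it lies inside.
All remaining points lie in this disk, and no smaller disk contains both endpoints, so this is the minimum enclosing circle.
r = √40 ≈ 6.32.

6.32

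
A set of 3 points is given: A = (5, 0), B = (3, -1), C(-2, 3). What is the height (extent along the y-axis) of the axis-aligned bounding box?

max y = 3, min y = -1, so height = 4.

4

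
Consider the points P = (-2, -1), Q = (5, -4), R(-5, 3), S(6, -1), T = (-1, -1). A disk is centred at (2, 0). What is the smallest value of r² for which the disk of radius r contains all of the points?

58

The required radius is the distance from (2, 0) to the farthest point.
Squared distances: 17, 25, 58, 17, 10.
Maximum is 58, attained at R.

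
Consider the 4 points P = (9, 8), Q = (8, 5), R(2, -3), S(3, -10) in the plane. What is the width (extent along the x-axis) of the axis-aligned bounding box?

max x = 9, min x = 2, so width = 7.

7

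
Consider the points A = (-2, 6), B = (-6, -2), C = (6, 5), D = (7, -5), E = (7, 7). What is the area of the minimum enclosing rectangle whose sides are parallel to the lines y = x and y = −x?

220

In coordinates u = x + y, v = x − y the rectangle is axis-aligned; the map (x,y)→(u,v) scales areas by 2.
u-values: 4, -8, 11, 2, 14; range = 14 − (-8) = 22.
v-values: -8, -4, 1, 12, 0; range = 12 − (-8) = 20.
Area = (22 × 20) / 2 = 220.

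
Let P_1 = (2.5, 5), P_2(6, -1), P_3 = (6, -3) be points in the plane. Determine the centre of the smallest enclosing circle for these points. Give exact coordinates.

Side lengths²: P_1P_2² = 48.25, P_1P_3² = 76.25, P_2P_3² = 4.
Since P_1P_3² = 76.25 ≥ 48.25 + 4 = 52.25, the angle opposite P_1P_3 is not acute, so the smallest enclosing circle has P_1P_3 as diameter.
Centre = midpoint of P_1P_3 = (4.25, 1), r² = 76.25/4 = 19.0625.
Centre = (4.25, 1).

(4.25, 1)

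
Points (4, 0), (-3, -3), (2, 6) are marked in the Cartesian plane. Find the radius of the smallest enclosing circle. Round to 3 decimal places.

Call the three points A, B, C in the order given.
Side lengths²: AB² = 58, AC² = 40, BC² = 106.
Since BC² = 106 ≥ 58 + 40 = 98, the angle opposite BC is not acute, so the smallest enclosing circle has BC as diameter.
Centre = midpoint of BC = (-0.5, 1.5), r² = 106/4 = 26.5.
r = √(26.5) ≈ 5.148.

5.148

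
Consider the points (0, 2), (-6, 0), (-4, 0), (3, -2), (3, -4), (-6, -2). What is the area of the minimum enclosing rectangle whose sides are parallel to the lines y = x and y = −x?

In coordinates u = x + y, v = x − y the rectangle is axis-aligned; the map (x,y)→(u,v) scales areas by 2.
u-values: 2, -6, -4, 1, -1, -8; range = 2 − (-8) = 10.
v-values: -2, -6, -4, 5, 7, -4; range = 7 − (-6) = 13.
Area = (10 × 13) / 2 = 65.

65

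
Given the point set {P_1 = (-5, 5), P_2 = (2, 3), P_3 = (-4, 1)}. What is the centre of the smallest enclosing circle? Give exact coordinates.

(-41/26, 97/26)

Side lengths²: P_1P_2² = 53, P_1P_3² = 17, P_2P_3² = 40.
Since P_1P_2² = 53 < 40 + 17 = 57, the triangle is acute, so the smallest enclosing circle is the circumcircle.
Circumcentre = (-41/26, 97/26), r² = 4505/338.
Centre = (-41/26, 97/26).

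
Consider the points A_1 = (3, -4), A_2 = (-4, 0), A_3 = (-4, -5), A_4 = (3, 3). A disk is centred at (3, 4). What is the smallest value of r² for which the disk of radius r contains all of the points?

130

The required radius is the distance from (3, 4) to the farthest point.
Squared distances: 64, 65, 130, 1.
Maximum is 130, attained at A_3.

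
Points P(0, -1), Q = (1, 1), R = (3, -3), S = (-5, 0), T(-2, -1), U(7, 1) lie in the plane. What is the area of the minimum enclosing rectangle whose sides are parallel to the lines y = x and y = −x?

In coordinates u = x + y, v = x − y the rectangle is axis-aligned; the map (x,y)→(u,v) scales areas by 2.
u-values: -1, 2, 0, -5, -3, 8; range = 8 − (-5) = 13.
v-values: 1, 0, 6, -5, -1, 6; range = 6 − (-5) = 11.
Area = (13 × 11) / 2 = 71.5.

71.5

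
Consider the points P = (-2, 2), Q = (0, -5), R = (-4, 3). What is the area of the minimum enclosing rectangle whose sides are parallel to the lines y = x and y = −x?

30

In coordinates u = x + y, v = x − y the rectangle is axis-aligned; the map (x,y)→(u,v) scales areas by 2.
u-values: 0, -5, -1; range = 0 − (-5) = 5.
v-values: -4, 5, -7; range = 5 − (-7) = 12.
Area = (5 × 12) / 2 = 30.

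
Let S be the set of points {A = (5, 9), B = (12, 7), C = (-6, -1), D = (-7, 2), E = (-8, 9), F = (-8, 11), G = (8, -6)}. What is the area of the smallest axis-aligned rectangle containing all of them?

340

x ranges over [-8, 12], width 20.
y ranges over [-6, 11], height 17.
Area = 20 × 17 = 340.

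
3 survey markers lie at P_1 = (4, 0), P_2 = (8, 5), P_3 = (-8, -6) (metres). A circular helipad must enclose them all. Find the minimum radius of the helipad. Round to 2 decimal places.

Side lengths²: P_1P_2² = 41, P_1P_3² = 180, P_2P_3² = 377.
Since P_2P_3² = 377 ≥ 180 + 41 = 221, the angle opposite P_2P_3 is not acute, so the smallest enclosing circle has P_2P_3 as diameter.
Centre = midpoint of P_2P_3 = (0, -0.5), r² = 377/4 = 94.25.
r = √(94.25) ≈ 9.71.

9.71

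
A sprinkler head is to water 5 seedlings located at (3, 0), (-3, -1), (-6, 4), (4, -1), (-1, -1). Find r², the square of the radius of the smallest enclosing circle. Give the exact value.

The minimum enclosing circle of a finite set is fixed by two of the points (as a diameter) or three (as a circumcircle).
The farthest pair is (-6, 4)–(4, -1) with squared distance 125. The circle on this segment as diameter has centre (-1, 1.5) and r² = 125/4 = 31.25.
Check (3, 0): distance² to centre = 18.25 ≤ 31.25, so it lies inside.
All remaining points lie in this disk, and no smaller disk contains both endpoints, so this is the minimum enclosing circle.

31.25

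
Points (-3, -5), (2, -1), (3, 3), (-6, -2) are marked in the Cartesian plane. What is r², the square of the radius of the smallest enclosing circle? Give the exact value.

By Welzl's lemma the MEC is supported by two points (diametrically opposite) or three points (on a circumcircle).
The minimum enclosing circle is determined by three boundary points: (-3, -5), (3, 3), (-6, -2).
Their circumcentre is (-8/7, -1/7) with r² = 1325/49.
The farthest remaining point (2, -1) is at distance² 520/49 ≤ 1325/49.

1325/49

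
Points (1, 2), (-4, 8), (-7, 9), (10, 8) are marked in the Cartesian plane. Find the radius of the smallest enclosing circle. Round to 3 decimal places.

The minimum enclosing circle of a finite set is fixed by two of the points (as a diameter) or three (as a circumcircle).
The farthest pair is (-7, 9)–(10, 8) with squared distance 290. The circle on this segment as diameter has centre (1.5, 8.5) and r² = 290/4 = 72.5.
Check (1, 2): distance² to centre = 42.5 ≤ 72.5, so it lies inside.
All remaining points lie in this disk, and no smaller disk contains both endpoints, so this is the minimum enclosing circle.
r = √(72.5) ≈ 8.515.

8.515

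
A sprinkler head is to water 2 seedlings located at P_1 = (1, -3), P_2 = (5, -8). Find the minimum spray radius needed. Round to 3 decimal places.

The smallest circle enclosing two points has them as diameter endpoints.
Centre = midpoint = (3, -5.5); r² = |P_1P_2|²/4 = 41/4 = 10.25.
r = √(10.25) ≈ 3.202.

3.202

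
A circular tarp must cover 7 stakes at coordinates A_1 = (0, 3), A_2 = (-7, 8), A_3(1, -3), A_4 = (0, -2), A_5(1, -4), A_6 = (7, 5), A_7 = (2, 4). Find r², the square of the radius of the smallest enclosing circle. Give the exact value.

The minimum enclosing circle of a finite set is fixed by two of the points (as a diameter) or three (as a circumcircle).
The minimum enclosing circle is determined by three boundary points: A_2, A_5, A_6.
Their circumcentre is (-0.625, 43/12) with r² = 34645/576.
The farthest remaining point A_3 is at distance² 26485/576 ≤ 34645/576.

34645/576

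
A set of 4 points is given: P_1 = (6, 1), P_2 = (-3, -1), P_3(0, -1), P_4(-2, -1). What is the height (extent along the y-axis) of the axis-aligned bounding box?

2

max y = 1, min y = -1, so height = 2.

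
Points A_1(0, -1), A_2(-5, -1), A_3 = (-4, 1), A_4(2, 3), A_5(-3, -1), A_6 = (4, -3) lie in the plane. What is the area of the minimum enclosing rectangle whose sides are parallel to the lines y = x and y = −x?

In coordinates u = x + y, v = x − y the rectangle is axis-aligned; the map (x,y)→(u,v) scales areas by 2.
u-values: -1, -6, -3, 5, -4, 1; range = 5 − (-6) = 11.
v-values: 1, -4, -5, -1, -2, 7; range = 7 − (-5) = 12.
Area = (11 × 12) / 2 = 66.

66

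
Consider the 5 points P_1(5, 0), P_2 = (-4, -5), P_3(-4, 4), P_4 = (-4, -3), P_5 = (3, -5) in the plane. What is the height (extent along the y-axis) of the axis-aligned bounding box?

max y = 4, min y = -5, so height = 9.

9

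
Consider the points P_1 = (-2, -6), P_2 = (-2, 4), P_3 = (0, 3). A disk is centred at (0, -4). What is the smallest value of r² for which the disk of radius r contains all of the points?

The required radius is the distance from (0, -4) to the farthest point.
Squared distances: 8, 68, 49.
Maximum is 68, attained at P_2.

68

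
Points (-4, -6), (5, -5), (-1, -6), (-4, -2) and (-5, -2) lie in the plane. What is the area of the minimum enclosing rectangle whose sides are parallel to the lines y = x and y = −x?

In coordinates u = x + y, v = x − y the rectangle is axis-aligned; the map (x,y)→(u,v) scales areas by 2.
u-values: -10, 0, -7, -6, -7; range = 0 − (-10) = 10.
v-values: 2, 10, 5, -2, -3; range = 10 − (-3) = 13.
Area = (10 × 13) / 2 = 65.

65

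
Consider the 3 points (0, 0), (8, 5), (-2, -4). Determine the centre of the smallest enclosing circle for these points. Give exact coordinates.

(3, 0.5)

Call the three points A, B, C in the order given.
Side lengths²: AB² = 89, AC² = 20, BC² = 181.
Since BC² = 181 ≥ 89 + 20 = 109, the angle opposite BC is not acute, so the smallest enclosing circle has BC as diameter.
Centre = midpoint of BC = (3, 0.5), r² = 181/4 = 45.25.
Centre = (3, 0.5).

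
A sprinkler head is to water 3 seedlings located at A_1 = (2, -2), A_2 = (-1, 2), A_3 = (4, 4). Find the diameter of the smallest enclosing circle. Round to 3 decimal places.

Side lengths²: A_1A_2² = 25, A_1A_3² = 40, A_2A_3² = 29.
Since A_1A_3² = 40 < 29 + 25 = 54, the triangle is acute, so the smallest enclosing circle is the circumcircle.
Circumcentre = (57/26, 33/26), r² = 3625/338.
Diameter = 2r = 2√(3625/338) ≈ 6.550.

6.550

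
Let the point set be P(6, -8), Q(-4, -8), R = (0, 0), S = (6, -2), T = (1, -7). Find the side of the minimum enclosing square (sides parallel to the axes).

10

The bounding box has width 10 and height 8.
An axis-aligned square enclosing the set must have side ≥ max(width, height).
So the minimum side is max(10, 8) = 10.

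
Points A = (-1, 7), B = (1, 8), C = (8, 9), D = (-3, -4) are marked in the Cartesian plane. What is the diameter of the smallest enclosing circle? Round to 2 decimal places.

A smallest enclosing disk is always determined by at most three of the input points on its boundary.
The farthest pair is C–D with squared distance 290. The circle on this segment as diameter has centre (2.5, 2.5) and r² = 290/4 = 72.5.
Check A: distance² to centre = 32.5 ≤ 72.5, so it lies inside.
All remaining points lie in this disk, and no smaller disk contains both endpoints, so this is the minimum enclosing circle.
Diameter = 2r = 2√(72.5) ≈ 17.03.

17.03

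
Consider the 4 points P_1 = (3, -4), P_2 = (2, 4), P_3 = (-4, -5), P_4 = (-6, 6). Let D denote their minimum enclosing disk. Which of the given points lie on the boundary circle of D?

The farthest pair is P_1–P_4 with squared distance 181. The circle on this segment as diameter has centre (-1.5, 1) and r² = 181/4 = 45.25.
Check P_2: distance² to centre = 21.25 ≤ 45.25, so it lies inside.
All remaining points lie in this disk, and no smaller disk contains both endpoints, so this is the minimum enclosing circle.
The points at distance exactly r from the centre are P_1, P_4 — 2 points.

P_1, P_4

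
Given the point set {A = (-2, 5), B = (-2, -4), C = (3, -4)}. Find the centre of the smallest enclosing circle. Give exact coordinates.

(0.5, 0.5)

Side lengths²: AB² = 81, AC² = 106, BC² = 25.
Since AC² = 106 ≥ 81 + 25 = 106, the angle opposite AC is not acute, so the smallest enclosing circle has AC as diameter.
Centre = midpoint of AC = (0.5, 0.5), r² = 106/4 = 26.5.
Centre = (0.5, 0.5).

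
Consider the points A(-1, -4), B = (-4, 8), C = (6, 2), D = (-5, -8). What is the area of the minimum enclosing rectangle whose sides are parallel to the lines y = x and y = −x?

In coordinates u = x + y, v = x − y the rectangle is axis-aligned; the map (x,y)→(u,v) scales areas by 2.
u-values: -5, 4, 8, -13; range = 8 − (-13) = 21.
v-values: 3, -12, 4, 3; range = 4 − (-12) = 16.
Area = (21 × 16) / 2 = 168.

168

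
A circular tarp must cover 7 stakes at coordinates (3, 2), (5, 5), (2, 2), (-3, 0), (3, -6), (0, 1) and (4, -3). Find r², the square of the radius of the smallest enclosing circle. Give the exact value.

11125/338

A smallest enclosing disk is always determined by at most three of the input points on its boundary.
The minimum enclosing circle is determined by three boundary points: (5, 5), (-3, 0), (3, -6).
Their circumcentre is (71/26, -7/26) with r² = 11125/338.
The farthest remaining point (0, 1) is at distance² 3065/338 ≤ 11125/338.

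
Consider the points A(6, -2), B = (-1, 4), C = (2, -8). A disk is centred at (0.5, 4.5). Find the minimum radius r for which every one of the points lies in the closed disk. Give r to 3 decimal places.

The required radius is the distance from (0.5, 4.5) to the farthest point.
Squared distances: 72.5, 2.5, 158.5.
Maximum is 158.5, attained at C.
r = √(158.5) ≈ 12.590.

12.590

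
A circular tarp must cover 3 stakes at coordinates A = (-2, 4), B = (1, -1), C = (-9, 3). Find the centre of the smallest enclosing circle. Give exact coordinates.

(-4, 1)

Side lengths²: AB² = 34, AC² = 50, BC² = 116.
Since BC² = 116 ≥ 50 + 34 = 84, the angle opposite BC is not acute, so the smallest enclosing circle has BC as diameter.
Centre = midpoint of BC = (-4, 1), r² = 116/4 = 29.
Centre = (-4, 1).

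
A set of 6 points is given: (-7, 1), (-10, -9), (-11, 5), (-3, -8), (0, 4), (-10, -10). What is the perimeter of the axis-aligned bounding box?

Width = max x − min x = 0 − (-11) = 11.
Height = max y − min y = 5 − (-10) = 15.
Perimeter = 2(11 + 15) = 52.

52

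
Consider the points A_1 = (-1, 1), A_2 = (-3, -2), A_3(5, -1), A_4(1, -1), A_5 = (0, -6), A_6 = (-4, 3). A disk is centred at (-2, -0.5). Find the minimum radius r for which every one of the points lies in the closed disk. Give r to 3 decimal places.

7.018

The required radius is the distance from (-2, -0.5) to the farthest point.
Squared distances: 3.25, 3.25, 49.25, 9.25, 34.25, 16.25.
Maximum is 49.25, attained at A_3.
r = √(49.25) ≈ 7.018.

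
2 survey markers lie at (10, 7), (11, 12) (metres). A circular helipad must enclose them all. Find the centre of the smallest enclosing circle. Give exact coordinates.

The smallest circle enclosing two points has them as diameter endpoints.
Centre = midpoint = (10.5, 9.5); r² = |(10, 7)−(11, 12)|²/4 = 26/4 = 6.5.
Centre = (10.5, 9.5).

(10.5, 9.5)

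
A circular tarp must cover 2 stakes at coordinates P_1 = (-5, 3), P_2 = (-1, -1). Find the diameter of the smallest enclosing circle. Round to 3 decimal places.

5.657

The smallest circle enclosing two points has them as diameter endpoints.
Centre = midpoint = (-3, 1); r² = |P_1P_2|²/4 = 32/4 = 8.
Diameter = 2r = 2√8 ≈ 5.657.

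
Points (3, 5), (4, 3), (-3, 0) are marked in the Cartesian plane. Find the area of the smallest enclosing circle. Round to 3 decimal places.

Call the three points A, B, C in the order given.
Side lengths²: AB² = 5, AC² = 61, BC² = 58.
Since AC² = 61 < 58 + 5 = 63, the triangle is acute, so the smallest enclosing circle is the circumcircle.
Circumcentre = (5/34, 79/34), r² = 8845/578.
Area = π·r² = π·8845/578 ≈ 48.075.

48.075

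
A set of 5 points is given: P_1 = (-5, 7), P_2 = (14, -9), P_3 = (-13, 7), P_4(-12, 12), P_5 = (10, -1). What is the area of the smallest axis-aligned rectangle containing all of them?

x ranges over [-13, 14], width 27.
y ranges over [-9, 12], height 21.
Area = 27 × 21 = 567.

567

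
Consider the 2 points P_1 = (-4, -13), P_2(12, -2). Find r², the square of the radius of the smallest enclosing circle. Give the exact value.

The smallest circle enclosing two points has them as diameter endpoints.
Centre = midpoint = (4, -7.5); r² = |P_1P_2|²/4 = 377/4 = 94.25.

94.25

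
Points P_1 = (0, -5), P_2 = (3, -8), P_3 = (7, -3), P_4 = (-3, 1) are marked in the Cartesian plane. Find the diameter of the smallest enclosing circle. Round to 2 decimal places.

11.30

By Welzl's lemma the MEC is supported by two points (diametrically opposite) or three points (on a circumcircle).
The minimum enclosing circle is determined by three boundary points: P_2, P_3, P_4.
Their circumcentre is (15/11, -57/22) with r² = 15457/484.
The farthest remaining point P_1 is at distance² 3709/484 ≤ 15457/484.
Diameter = 2r = 2√(15457/484) ≈ 11.30.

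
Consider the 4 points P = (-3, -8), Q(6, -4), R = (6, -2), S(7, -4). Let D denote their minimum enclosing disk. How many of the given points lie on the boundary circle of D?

The minimum enclosing circle is determined by three boundary points: P, R, S.
Their circumcentre is (1.75, -5.375) with r² = 29.453125.
The farthest remaining point Q is at distance² 19.953125 ≤ 29.453125.
The points at distance exactly r from the centre are P, R, S — 3 points.

3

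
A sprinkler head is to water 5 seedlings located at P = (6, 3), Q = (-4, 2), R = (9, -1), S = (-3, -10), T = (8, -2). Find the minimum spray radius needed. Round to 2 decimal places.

7.91

A smallest enclosing disk is always determined by at most three of the input points on its boundary.
The farthest pair is P–S with squared distance 250. The circle on this segment as diameter has centre (1.5, -3.5) and r² = 250/4 = 62.5.
Check Q: distance² to centre = 60.5 ≤ 62.5, so it lies inside.
All remaining points lie in this disk, and no smaller disk contains both endpoints, so this is the minimum enclosing circle.
r = √(62.5) ≈ 7.91.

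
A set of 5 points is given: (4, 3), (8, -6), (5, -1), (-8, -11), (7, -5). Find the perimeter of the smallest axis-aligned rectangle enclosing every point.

Width = max x − min x = 8 − (-8) = 16.
Height = max y − min y = 3 − (-11) = 14.
Perimeter = 2(16 + 14) = 60.

60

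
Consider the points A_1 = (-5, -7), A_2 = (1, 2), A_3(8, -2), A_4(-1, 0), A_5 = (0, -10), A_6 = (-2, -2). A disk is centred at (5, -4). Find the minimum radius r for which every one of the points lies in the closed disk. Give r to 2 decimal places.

10.44

The required radius is the distance from (5, -4) to the farthest point.
Squared distances: 109, 52, 13, 52, 61, 53.
Maximum is 109, attained at A_1.
r = √109 ≈ 10.44.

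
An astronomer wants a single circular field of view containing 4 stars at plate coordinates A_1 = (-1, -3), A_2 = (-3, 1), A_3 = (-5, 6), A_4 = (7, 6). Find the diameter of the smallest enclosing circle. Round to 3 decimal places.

The minimum enclosing circle is determined by three boundary points: A_1, A_3, A_4.
Their circumcentre is (1, 59/18) with r² = 14065/324.
The farthest remaining point A_2 is at distance² 6865/324 ≤ 14065/324.
Diameter = 2r = 2√(14065/324) ≈ 13.177.

13.177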